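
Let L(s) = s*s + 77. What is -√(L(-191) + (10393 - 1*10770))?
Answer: -√36181 ≈ -190.21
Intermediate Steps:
L(s) = 77 + s² (L(s) = s² + 77 = 77 + s²)
-√(L(-191) + (10393 - 1*10770)) = -√((77 + (-191)²) + (10393 - 1*10770)) = -√((77 + 36481) + (10393 - 10770)) = -√(36558 - 377) = -√36181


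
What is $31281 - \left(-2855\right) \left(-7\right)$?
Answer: $11296$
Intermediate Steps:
$31281 - \left(-2855\right) \left(-7\right) = 31281 - 19985 = 11296$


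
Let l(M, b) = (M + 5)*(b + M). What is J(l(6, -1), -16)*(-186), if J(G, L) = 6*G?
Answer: -61380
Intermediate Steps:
l(M, b) = (5 + M)*(M + b)
J(l(6, -1), -16)*(-186) = (6*(6² + 5*6 + 5*(-1) + 6*(-1)))*(-186) = (6*(36 + 30 - 5 - 6))*(-186) = (6*55)*(-186) = 330*(-186) = -61380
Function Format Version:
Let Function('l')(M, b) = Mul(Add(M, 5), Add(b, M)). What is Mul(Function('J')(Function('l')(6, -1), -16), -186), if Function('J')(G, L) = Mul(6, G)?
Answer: -61380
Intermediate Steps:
Function('l')(M, b) = Mul(Add(5, M), Add(M, b))
Mul(Function('J')(Function('l')(6, -1), -16), -186) = Mul(Mul(6, Add(Pow(6, 2), Mul(5, 6), Mul(5, -1), Mul(6, -1))), -186) = Mul(Mul(6, Add(36, 30, -5, -6)), -186) = Mul(Mul(6, 55), -186) = Mul(330, -186) = -61380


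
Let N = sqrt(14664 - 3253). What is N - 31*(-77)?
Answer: 2387 + sqrt(11411) ≈ 2493.8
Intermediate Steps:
N = sqrt(11411) ≈ 106.82
N - 31*(-77) = sqrt(11411) - 31*(-77) = sqrt(11411) - 1*(-2387) = sqrt(11411) + 2387 = 2387 + sqrt(11411)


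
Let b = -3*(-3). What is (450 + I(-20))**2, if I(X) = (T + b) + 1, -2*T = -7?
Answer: 859329/4 ≈ 2.1483e+5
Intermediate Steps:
b = 9
T = 7/2 (T = -1/2*(-7) = 7/2 ≈ 3.5000)
I(X) = 27/2 (I(X) = (7/2 + 9) + 1 = 25/2 + 1 = 27/2)
(450 + I(-20))**2 = (450 + 27/2)**2 = (927/2)**2 = 859329/4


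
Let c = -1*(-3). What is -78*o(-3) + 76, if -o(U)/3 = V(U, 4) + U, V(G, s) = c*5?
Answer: 2884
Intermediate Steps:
c = 3
V(G, s) = 15 (V(G, s) = 3*5 = 15)
o(U) = -45 - 3*U (o(U) = -3*(15 + U) = -45 - 3*U)
-78*o(-3) + 76 = -78*(-45 - 3*(-3)) + 76 = -78*(-45 + 9) + 76 = -78*(-36) + 76 = 2808 + 76 = 2884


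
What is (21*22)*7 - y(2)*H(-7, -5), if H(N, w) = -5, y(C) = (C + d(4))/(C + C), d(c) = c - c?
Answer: 6473/2 ≈ 3236.5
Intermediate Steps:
d(c) = 0
y(C) = 1/2 (y(C) = (C + 0)/(C + C) = C/((2*C)) = C*(1/(2*C)) = 1/2)
(21*22)*7 - y(2)*H(-7, -5) = (21*22)*7 - (-5)/2 = 462*7 - 1*(-5/2) = 3234 + 5/2 = 6473/2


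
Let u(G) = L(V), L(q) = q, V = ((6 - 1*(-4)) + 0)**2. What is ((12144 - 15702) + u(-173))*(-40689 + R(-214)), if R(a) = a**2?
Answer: -17660006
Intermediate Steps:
V = 100 (V = ((6 + 4) + 0)**2 = (10 + 0)**2 = 10**2 = 100)
u(G) = 100
((12144 - 15702) + u(-173))*(-40689 + R(-214)) = ((12144 - 15702) + 100)*(-40689 + (-214)**2) = (-3558 + 100)*(-40689 + 45796) = -3458*5107 = -17660006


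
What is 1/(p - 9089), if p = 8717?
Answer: -1/372 ≈ -0.0026882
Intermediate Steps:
1/(p - 9089) = 1/(8717 - 9089) = 1/(-372) = -1/372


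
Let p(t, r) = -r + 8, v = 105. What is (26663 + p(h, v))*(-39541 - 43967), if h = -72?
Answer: -2218473528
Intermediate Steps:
p(t, r) = 8 - r
(26663 + p(h, v))*(-39541 - 43967) = (26663 + (8 - 1*105))*(-39541 - 43967) = (26663 + (8 - 105))*(-83508) = (26663 - 97)*(-83508) = 26566*(-83508) = -2218473528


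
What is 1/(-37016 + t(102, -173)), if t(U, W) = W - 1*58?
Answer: -1/37247 ≈ -2.6848e-5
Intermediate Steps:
t(U, W) = -58 + W (t(U, W) = W - 58 = -58 + W)
1/(-37016 + t(102, -173)) = 1/(-37016 + (-58 - 173)) = 1/(-37016 - 231) = 1/(-37247) = -1/37247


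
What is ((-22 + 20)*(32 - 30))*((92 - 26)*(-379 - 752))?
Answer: 298584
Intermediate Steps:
((-22 + 20)*(32 - 30))*((92 - 26)*(-379 - 752)) = (-2*2)*(66*(-1131)) = -4*(-74646) = 298584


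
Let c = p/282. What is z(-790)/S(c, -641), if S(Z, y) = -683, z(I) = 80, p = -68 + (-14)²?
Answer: -80/683 ≈ -0.11713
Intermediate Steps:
p = 128 (p = -68 + 196 = 128)
c = 64/141 (c = 128/282 = 128*(1/282) = 64/141 ≈ 0.45390)
z(-790)/S(c, -641) = 80/(-683) = 80*(-1/683) = -80/683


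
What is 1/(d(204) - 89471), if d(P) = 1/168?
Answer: -168/15031127 ≈ -1.1177e-5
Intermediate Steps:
d(P) = 1/168
1/(d(204) - 89471) = 1/(1/168 - 89471) = 1/(-15031127/168) = -168/15031127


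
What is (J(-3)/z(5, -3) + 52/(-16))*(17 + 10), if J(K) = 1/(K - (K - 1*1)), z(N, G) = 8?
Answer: -675/8 ≈ -84.375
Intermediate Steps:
J(K) = 1 (J(K) = 1/(K - (K - 1)) = 1/(K - (-1 + K)) = 1/(K + (1 - K)) = 1/1 = 1)
(J(-3)/z(5, -3) + 52/(-16))*(17 + 10) = (1/8 + 52/(-16))*(17 + 10) = (1*(1/8) + 52*(-1/16))*27 = (1/8 - 13/4)*27 = -25/8*27 = -675/8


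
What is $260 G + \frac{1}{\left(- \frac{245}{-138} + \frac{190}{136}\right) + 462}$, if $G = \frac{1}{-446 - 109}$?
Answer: $- \frac{112973816}{242267379} \approx -0.46632$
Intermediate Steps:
$G = - \frac{1}{555}$ ($G = \frac{1}{-555} = - \frac{1}{555} \approx -0.0018018$)
$260 G + \frac{1}{\left(- \frac{245}{-138} + \frac{190}{136}\right) + 462} = 260 \left(- \frac{1}{555}\right) + \frac{1}{\left(- \frac{245}{-138} + \frac{190}{136}\right) + 462} = - \frac{52}{111} + \frac{1}{\left(\left(-245\right) \left(- \frac{1}{138}\right) + 190 \cdot \frac{1}{136}\right) + 462} = - \frac{52}{111} + \frac{1}{\left(\frac{245}{138} + \frac{95}{68}\right) + 462} = - \frac{52}{111} + \frac{1}{\frac{14885}{4692} + 462} = - \frac{52}{111} + \frac{1}{\frac{2182589}{4692}} = - \frac{52}{111} + \frac{4692}{2182589} = - \frac{112973816}{242267379}$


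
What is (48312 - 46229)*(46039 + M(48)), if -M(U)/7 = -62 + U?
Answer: 96103371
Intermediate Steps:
M(U) = 434 - 7*U (M(U) = -7*(-62 + U) = 434 - 7*U)
(48312 - 46229)*(46039 + M(48)) = (48312 - 46229)*(46039 + (434 - 7*48)) = 2083*(46039 + (434 - 336)) = 2083*(46039 + 98) = 2083*46137 = 96103371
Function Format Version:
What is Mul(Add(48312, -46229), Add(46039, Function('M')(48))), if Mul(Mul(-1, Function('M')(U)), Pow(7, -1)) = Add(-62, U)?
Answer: 96103371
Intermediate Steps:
Function('M')(U) = Add(434, Mul(-7, U)) (Function('M')(U) = Mul(-7, Add(-62, U)) = Add(434, Mul(-7, U)))
Mul(Add(48312, -46229), Add(46039, Function('M')(48))) = Mul(Add(48312, -46229), Add(46039, Add(434, Mul(-7, 48)))) = Mul(2083, Add(46039, Add(434, -336))) = Mul(2083, Add(46039, 98)) = Mul(2083, 46137) = 96103371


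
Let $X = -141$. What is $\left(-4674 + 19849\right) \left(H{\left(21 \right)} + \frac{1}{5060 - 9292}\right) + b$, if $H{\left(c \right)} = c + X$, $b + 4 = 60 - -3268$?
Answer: $- \frac{7692420007}{4232} \approx -1.8177 \cdot 10^{6}$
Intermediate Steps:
$b = 3324$ ($b = -4 + \left(60 - -3268\right) = -4 + \left(60 + 3268\right) = -4 + 3328 = 3324$)
$H{\left(c \right)} = -141 + c$ ($H{\left(c \right)} = c - 141 = -141 + c$)
$\left(-4674 + 19849\right) \left(H{\left(21 \right)} + \frac{1}{5060 - 9292}\right) + b = \left(-4674 + 19849\right) \left(\left(-141 + 21\right) + \frac{1}{5060 - 9292}\right) + 3324 = 15175 \left(-120 + \frac{1}{-4232}\right) + 3324 = 15175 \left(-120 - \frac{1}{4232}\right) + 3324 = 15175 \left(- \frac{507841}{4232}\right) + 3324 = - \frac{7706487175}{4232} + 3324 = - \frac{7692420007}{4232}$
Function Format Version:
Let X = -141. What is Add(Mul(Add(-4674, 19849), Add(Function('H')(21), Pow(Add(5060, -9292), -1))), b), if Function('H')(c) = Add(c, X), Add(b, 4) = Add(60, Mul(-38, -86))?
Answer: Rational(-7692420007, 4232) ≈ -1.8177e+6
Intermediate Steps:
b = 3324 (b = Add(-4, Add(60, Mul(-38, -86))) = Add(-4, Add(60, 3268)) = Add(-4, 3328) = 3324)
Function('H')(c) = Add(-141, c) (Function('H')(c) = Add(c, -141) = Add(-141, c))
Add(Mul(Add(-4674, 19849), Add(Function('H')(21), Pow(Add(5060, -9292), -1))), b) = Add(Mul(Add(-4674, 19849), Add(Add(-141, 21), Pow(Add(5060, -9292), -1))), 3324) = Add(Mul(15175, Add(-120, Pow(-4232, -1))), 3324) = Add(Mul(15175, Add(-120, Rational(-1, 4232))), 3324) = Add(Mul(15175, Rational(-507841, 4232)), 3324) = Add(Rational(-7706487175, 4232), 3324) = Rational(-7692420007, 4232)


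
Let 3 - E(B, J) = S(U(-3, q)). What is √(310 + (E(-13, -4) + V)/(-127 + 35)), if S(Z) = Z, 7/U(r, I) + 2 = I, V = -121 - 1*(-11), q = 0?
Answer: √4978/4 ≈ 17.639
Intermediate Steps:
V = -110 (V = -121 + 11 = -110)
U(r, I) = 7/(-2 + I)
E(B, J) = 13/2 (E(B, J) = 3 - 7/(-2 + 0) = 3 - 7/(-2) = 3 - 7*(-1)/2 = 3 - 1*(-7/2) = 3 + 7/2 = 13/2)
√(310 + (E(-13, -4) + V)/(-127 + 35)) = √(310 + (13/2 - 110)/(-127 + 35)) = √(310 - 207/2/(-92)) = √(310 - 207/2*(-1/92)) = √(310 + 9/8) = √(2489/8) = √4978/4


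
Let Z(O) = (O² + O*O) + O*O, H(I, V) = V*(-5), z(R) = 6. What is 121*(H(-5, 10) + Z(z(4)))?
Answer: 7018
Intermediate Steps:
H(I, V) = -5*V
Z(O) = 3*O² (Z(O) = (O² + O²) + O² = 2*O² + O² = 3*O²)
121*(H(-5, 10) + Z(z(4))) = 121*(-5*10 + 3*6²) = 121*(-50 + 3*36) = 121*(-50 + 108) = 121*58 = 7018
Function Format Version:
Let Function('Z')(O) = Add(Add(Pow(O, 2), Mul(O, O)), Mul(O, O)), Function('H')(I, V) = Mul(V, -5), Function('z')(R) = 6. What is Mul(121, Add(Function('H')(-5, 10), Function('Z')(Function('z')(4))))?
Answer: 7018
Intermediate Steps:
Function('H')(I, V) = Mul(-5, V)
Function('Z')(O) = Mul(3, Pow(O, 2)) (Function('Z')(O) = Add(Add(Pow(O, 2), Pow(O, 2)), Pow(O, 2)) = Add(Mul(2, Pow(O, 2)), Pow(O, 2)) = Mul(3, Pow(O, 2)))
Mul(121, Add(Function('H')(-5, 10), Function('Z')(Function('z')(4)))) = Mul(121, Add(Mul(-5, 10), Mul(3, Pow(6, 2)))) = Mul(121, Add(-50, Mul(3, 36))) = Mul(121, Add(-50, 108)) = Mul(121, 58) = 7018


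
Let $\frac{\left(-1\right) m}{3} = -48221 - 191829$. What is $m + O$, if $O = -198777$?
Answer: $521373$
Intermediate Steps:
$m = 720150$ ($m = - 3 \left(-48221 - 191829\right) = \left(-3\right) \left(-240050\right) = 720150$)
$m + O = 720150 - 198777 = 521373$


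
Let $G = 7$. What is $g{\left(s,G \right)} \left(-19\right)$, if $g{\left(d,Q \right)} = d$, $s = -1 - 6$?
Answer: $133$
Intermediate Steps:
$s = -7$ ($s = -1 - 6 = -7$)
$g{\left(s,G \right)} \left(-19\right) = \left(-7\right) \left(-19\right) = 133$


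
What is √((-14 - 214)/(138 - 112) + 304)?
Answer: √49894/13 ≈ 17.182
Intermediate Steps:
√((-14 - 214)/(138 - 112) + 304) = √(-228/26 + 304) = √(-228*1/26 + 304) = √(-114/13 + 304) = √(3838/13) = √49894/13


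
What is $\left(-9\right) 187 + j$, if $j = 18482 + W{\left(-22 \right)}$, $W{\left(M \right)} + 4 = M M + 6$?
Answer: $17285$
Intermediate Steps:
$W{\left(M \right)} = 2 + M^{2}$ ($W{\left(M \right)} = -4 + \left(M M + 6\right) = -4 + \left(M^{2} + 6\right) = -4 + \left(6 + M^{2}\right) = 2 + M^{2}$)
$j = 18968$ ($j = 18482 + \left(2 + \left(-22\right)^{2}\right) = 18482 + \left(2 + 484\right) = 18482 + 486 = 18968$)
$\left(-9\right) 187 + j = \left(-9\right) 187 + 18968 = -1683 + 18968 = 17285$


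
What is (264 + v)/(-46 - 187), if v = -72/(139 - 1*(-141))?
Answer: -9231/8155 ≈ -1.1319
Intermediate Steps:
v = -9/35 (v = -72/(139 + 141) = -72/280 = -72*1/280 = -9/35 ≈ -0.25714)
(264 + v)/(-46 - 187) = (264 - 9/35)/(-46 - 187) = (9231/35)/(-233) = (9231/35)*(-1/233) = -9231/8155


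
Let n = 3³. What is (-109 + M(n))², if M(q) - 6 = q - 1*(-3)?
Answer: 5329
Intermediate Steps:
n = 27
M(q) = 9 + q (M(q) = 6 + (q - 1*(-3)) = 6 + (q + 3) = 6 + (3 + q) = 9 + q)
(-109 + M(n))² = (-109 + (9 + 27))² = (-109 + 36)² = (-73)² = 5329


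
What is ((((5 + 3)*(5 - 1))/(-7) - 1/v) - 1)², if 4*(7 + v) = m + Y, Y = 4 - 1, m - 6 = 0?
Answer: 508369/17689 ≈ 28.739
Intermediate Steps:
m = 6 (m = 6 + 0 = 6)
Y = 3
v = -19/4 (v = -7 + (6 + 3)/4 = -7 + (¼)*9 = -7 + 9/4 = -19/4 ≈ -4.7500)
((((5 + 3)*(5 - 1))/(-7) - 1/v) - 1)² = ((((5 + 3)*(5 - 1))/(-7) - 1/(-19/4)) - 1)² = (((8*4)*(-⅐) - 1*(-4/19)) - 1)² = ((32*(-⅐) + 4/19) - 1)² = ((-32/7 + 4/19) - 1)² = (-580/133 - 1)² = (-713/133)² = 508369/17689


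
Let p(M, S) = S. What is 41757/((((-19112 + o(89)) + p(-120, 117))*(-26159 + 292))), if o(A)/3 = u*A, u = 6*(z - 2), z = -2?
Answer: 41757/657099401 ≈ 6.3547e-5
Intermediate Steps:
u = -24 (u = 6*(-2 - 2) = 6*(-4) = -24)
o(A) = -72*A (o(A) = 3*(-24*A) = -72*A)
41757/((((-19112 + o(89)) + p(-120, 117))*(-26159 + 292))) = 41757/((((-19112 - 72*89) + 117)*(-26159 + 292))) = 41757/((((-19112 - 6408) + 117)*(-25867))) = 41757/(((-25520 + 117)*(-25867))) = 41757/((-25403*(-25867))) = 41757/657099401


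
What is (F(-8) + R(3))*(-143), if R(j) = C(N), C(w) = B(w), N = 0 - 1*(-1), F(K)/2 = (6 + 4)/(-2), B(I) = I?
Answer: 1287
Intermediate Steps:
F(K) = -10 (F(K) = 2*((6 + 4)/(-2)) = 2*(-½*10) = 2*(-5) = -10)
N = 1 (N = 0 + 1 = 1)
C(w) = w
R(j) = 1
(F(-8) + R(3))*(-143) = (-10 + 1)*(-143) = -9*(-143) = 1287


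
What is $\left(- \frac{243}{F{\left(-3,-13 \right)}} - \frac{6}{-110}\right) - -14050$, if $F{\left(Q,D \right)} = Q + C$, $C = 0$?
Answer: $\frac{777208}{55} \approx 14131.0$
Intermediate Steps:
$F{\left(Q,D \right)} = Q$ ($F{\left(Q,D \right)} = Q + 0 = Q$)
$\left(- \frac{243}{F{\left(-3,-13 \right)}} - \frac{6}{-110}\right) - -14050 = \left(- \frac{243}{-3} - \frac{6}{-110}\right) - -14050 = \left(\left(-243\right) \left(- \frac{1}{3}\right) - - \frac{3}{55}\right) + 14050 = \left(81 + \frac{3}{55}\right) + 14050 = \frac{4458}{55} + 14050 = \frac{777208}{55}$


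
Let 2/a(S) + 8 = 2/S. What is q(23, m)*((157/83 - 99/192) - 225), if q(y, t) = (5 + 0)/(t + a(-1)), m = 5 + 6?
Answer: -29697275/286848 ≈ -103.53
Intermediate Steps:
a(S) = 2/(-8 + 2/S)
m = 11
q(y, t) = 5/(-⅕ + t) (q(y, t) = (5 + 0)/(t - 1*(-1)/(-1 + 4*(-1))) = 5/(t - 1*(-1)/(-1 - 4)) = 5/(t - 1*(-1)/(-5)) = 5/(t - 1*(-1)*(-⅕)) = 5/(t - ⅕) = 5/(-⅕ + t))
q(23, m)*((157/83 - 99/192) - 225) = (25/(-1 + 5*11))*((157/83 - 99/192) - 225) = (25/(-1 + 55))*((157*(1/83) - 99*1/192) - 225) = (25/54)*((157/83 - 33/64) - 225) = (25*(1/54))*(7309/5312 - 225) = (25/54)*(-1187891/5312) = -29697275/286848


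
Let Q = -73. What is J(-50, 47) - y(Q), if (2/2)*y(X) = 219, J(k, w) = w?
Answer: -172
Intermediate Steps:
y(X) = 219
J(-50, 47) - y(Q) = 47 - 1*219 = 47 - 219 = -172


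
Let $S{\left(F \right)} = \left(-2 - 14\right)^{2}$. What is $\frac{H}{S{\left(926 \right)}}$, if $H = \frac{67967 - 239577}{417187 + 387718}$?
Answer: $- \frac{17161}{20605568} \approx -0.00083283$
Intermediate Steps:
$S{\left(F \right)} = 256$ ($S{\left(F \right)} = \left(-16\right)^{2} = 256$)
$H = - \frac{34322}{160981}$ ($H = - \frac{171610}{804905} = \left(-171610\right) \frac{1}{804905} = - \frac{34322}{160981} \approx -0.21321$)
$\frac{H}{S{\left(926 \right)}} = - \frac{34322}{160981 \cdot 256} = \left(- \frac{34322}{160981}\right) \frac{1}{256} = - \frac{17161}{20605568}$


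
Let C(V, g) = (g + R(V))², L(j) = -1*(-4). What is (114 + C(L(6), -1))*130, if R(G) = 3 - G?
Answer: 15340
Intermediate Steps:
L(j) = 4
C(V, g) = (3 + g - V)² (C(V, g) = (g + (3 - V))² = (3 + g - V)²)
(114 + C(L(6), -1))*130 = (114 + (3 - 1 - 1*4)²)*130 = (114 + (3 - 1 - 4)²)*130 = (114 + (-2)²)*130 = (114 + 4)*130 = 118*130 = 15340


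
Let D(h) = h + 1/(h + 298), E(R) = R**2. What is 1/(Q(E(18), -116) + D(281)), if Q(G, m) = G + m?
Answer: 579/283132 ≈ 0.0020450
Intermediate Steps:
D(h) = h + 1/(298 + h)
1/(Q(E(18), -116) + D(281)) = 1/((18**2 - 116) + (1 + 281**2 + 298*281)/(298 + 281)) = 1/((324 - 116) + (1 + 78961 + 83738)/579) = 1/(208 + (1/579)*162700) = 1/(208 + 162700/579) = 1/(283132/579) = 579/283132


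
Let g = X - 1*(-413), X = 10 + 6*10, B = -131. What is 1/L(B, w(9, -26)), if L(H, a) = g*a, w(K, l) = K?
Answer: 1/4347 ≈ 0.00023004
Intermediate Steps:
X = 70 (X = 10 + 60 = 70)
g = 483 (g = 70 - 1*(-413) = 70 + 413 = 483)
L(H, a) = 483*a
1/L(B, w(9, -26)) = 1/(483*9) = 1/4347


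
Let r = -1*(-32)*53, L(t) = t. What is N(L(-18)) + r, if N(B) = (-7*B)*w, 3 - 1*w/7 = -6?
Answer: 9634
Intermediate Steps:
w = 63 (w = 21 - 7*(-6) = 21 + 42 = 63)
r = 1696 (r = 32*53 = 1696)
N(B) = -441*B (N(B) = -7*B*63 = -441*B)
N(L(-18)) + r = -441*(-18) + 1696 = 7938 + 1696 = 9634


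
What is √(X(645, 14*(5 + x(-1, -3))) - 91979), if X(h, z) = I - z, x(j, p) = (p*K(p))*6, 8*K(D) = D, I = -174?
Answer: 3*I*√41030/2 ≈ 303.84*I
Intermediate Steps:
K(D) = D/8
x(j, p) = 3*p²/4 (x(j, p) = (p*(p/8))*6 = (p²/8)*6 = 3*p²/4)
X(h, z) = -174 - z
√(X(645, 14*(5 + x(-1, -3))) - 91979) = √((-174 - 14*(5 + (¾)*(-3)²)) - 91979) = √((-174 - 14*(5 + (¾)*9)) - 91979) = √((-174 - 14*(5 + 27/4)) - 91979) = √((-174 - 14*47/4) - 91979) = √((-174 - 1*329/2) - 91979) = √((-174 - 329/2) - 91979) = √(-677/2 - 91979) = √(-184635/2) = 3*I*√41030/2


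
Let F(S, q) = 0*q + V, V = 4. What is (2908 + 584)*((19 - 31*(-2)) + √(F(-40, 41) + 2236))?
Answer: 282852 + 27936*√35 ≈ 4.4812e+5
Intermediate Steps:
F(S, q) = 4 (F(S, q) = 0*q + 4 = 0 + 4 = 4)
(2908 + 584)*((19 - 31*(-2)) + √(F(-40, 41) + 2236)) = (2908 + 584)*((19 - 31*(-2)) + √(4 + 2236)) = 3492*((19 + 62) + √2240) = 3492*(81 + 8*√35) = 282852 + 27936*√35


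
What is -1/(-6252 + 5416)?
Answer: 1/836 ≈ 0.0011962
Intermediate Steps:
-1/(-6252 + 5416) = -1/(-836) = -1*(-1/836) = 1/836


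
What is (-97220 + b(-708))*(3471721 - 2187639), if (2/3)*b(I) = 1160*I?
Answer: -1706724749480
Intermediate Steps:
b(I) = 1740*I (b(I) = 3*(1160*I)/2 = 1740*I)
(-97220 + b(-708))*(3471721 - 2187639) = (-97220 + 1740*(-708))*(3471721 - 2187639) = (-97220 - 1231920)*1284082 = -1329140*1284082 = -1706724749480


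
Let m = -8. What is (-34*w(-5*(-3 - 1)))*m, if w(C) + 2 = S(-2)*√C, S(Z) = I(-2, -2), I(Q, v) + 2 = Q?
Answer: -544 - 2176*√5 ≈ -5409.7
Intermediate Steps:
I(Q, v) = -2 + Q
S(Z) = -4 (S(Z) = -2 - 2 = -4)
w(C) = -2 - 4*√C
(-34*w(-5*(-3 - 1)))*m = -34*(-2 - 4*2*√5)*(-8) = -34*(-2 - 8*√5)*(-8) = (68 + 272*√5)*(-8) = -544 - 2176*√5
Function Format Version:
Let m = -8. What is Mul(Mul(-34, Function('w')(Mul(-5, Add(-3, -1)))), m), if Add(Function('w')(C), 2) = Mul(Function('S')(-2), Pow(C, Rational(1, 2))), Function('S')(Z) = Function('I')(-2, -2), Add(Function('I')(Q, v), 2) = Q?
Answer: Add(-544, Mul(-2176, Pow(5, Rational(1, 2)))) ≈ -5409.7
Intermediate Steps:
Function('I')(Q, v) = Add(-2, Q)
Function('S')(Z) = -4 (Function('S')(Z) = Add(-2, -2) = -4)
Function('w')(C) = Add(-2, Mul(-4, Pow(C, Rational(1, 2))))
Mul(Mul(-34, Function('w')(Mul(-5, Add(-3, -1)))), m) = Mul(Mul(-34, Add(-2, Mul(-4, Pow(Mul(-5, Add(-3, -1)), Rational(1, 2))))), -8) = Mul(Mul(-34, Add(-2, Mul(-4, Pow(Mul(-5, -4), Rational(1, 2))))), -8) = Mul(Mul(-34, Add(-2, Mul(-4, Pow(20, Rational(1, 2))))), -8) = Mul(Mul(-34, Add(-2, Mul(-4, Mul(2, Pow(5, Rational(1, 2)))))), -8) = Mul(Mul(-34, Add(-2, Mul(-8, Pow(5, Rational(1, 2))))), -8) = Mul(Add(68, Mul(272, Pow(5, Rational(1, 2)))), -8) = Add(-544, Mul(-2176, Pow(5, Rational(1, 2))))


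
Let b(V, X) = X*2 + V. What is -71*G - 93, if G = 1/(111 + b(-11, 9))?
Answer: -11045/118 ≈ -93.602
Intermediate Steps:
b(V, X) = V + 2*X (b(V, X) = 2*X + V = V + 2*X)
G = 1/118 (G = 1/(111 + (-11 + 2*9)) = 1/(111 + (-11 + 18)) = 1/(111 + 7) = 1/118 ≈ 0.0084746)
-71*G - 93 = -71*1/118 - 93 = -71/118 - 93 = -11045/118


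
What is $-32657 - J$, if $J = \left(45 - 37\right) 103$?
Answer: $-33481$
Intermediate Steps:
$J = 824$ ($J = 8 \cdot 103 = 824$)
$-32657 - J = -32657 - 824 = -33481$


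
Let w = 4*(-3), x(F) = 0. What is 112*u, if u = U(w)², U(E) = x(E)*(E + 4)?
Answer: 0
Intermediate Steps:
w = -12
U(E) = 0 (U(E) = 0*(E + 4) = 0*(4 + E) = 0)
u = 0 (u = 0² = 0)
112*u = 112*0 = 0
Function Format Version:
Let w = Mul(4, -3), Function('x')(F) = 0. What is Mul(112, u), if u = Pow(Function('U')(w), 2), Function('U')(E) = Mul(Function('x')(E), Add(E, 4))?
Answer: 0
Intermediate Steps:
w = -12
Function('U')(E) = 0 (Function('U')(E) = Mul(0, Add(E, 4)) = Mul(0, Add(4, E)) = 0)
u = 0 (u = Pow(0, 2) = 0)
Mul(112, u) = Mul(112, 0) = 0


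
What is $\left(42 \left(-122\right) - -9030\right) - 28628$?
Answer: $-24722$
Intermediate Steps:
$\left(42 \left(-122\right) - -9030\right) - 28628 = \left(-5124 + 9030\right) - 28628 = 3906 - 28628 = -24722$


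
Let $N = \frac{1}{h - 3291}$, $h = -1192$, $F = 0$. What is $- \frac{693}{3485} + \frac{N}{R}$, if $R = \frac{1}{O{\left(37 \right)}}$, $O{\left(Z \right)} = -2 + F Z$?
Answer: $- \frac{3099749}{15623255} \approx -0.19841$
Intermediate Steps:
$O{\left(Z \right)} = -2$ ($O{\left(Z \right)} = -2 + 0 Z = -2 + 0 = -2$)
$R = - \frac{1}{2}$ ($R = \frac{1}{-2} = - \frac{1}{2} \approx -0.5$)
$N = - \frac{1}{4483}$ ($N = \frac{1}{-1192 - 3291} = \frac{1}{-4483} = - \frac{1}{4483} \approx -0.00022306$)
$- \frac{693}{3485} + \frac{N}{R} = - \frac{693}{3485} - \frac{1}{4483 \left(- \frac{1}{2}\right)} = \left(-693\right) \frac{1}{3485} - - \frac{2}{4483} = - \frac{693}{3485} + \frac{2}{4483} = - \frac{3099749}{15623255}$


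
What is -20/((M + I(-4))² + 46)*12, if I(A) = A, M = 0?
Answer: -120/31 ≈ -3.8710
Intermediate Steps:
-20/((M + I(-4))² + 46)*12 = -20/((0 - 4)² + 46)*12 = -20/((-4)² + 46)*12 = -20/(16 + 46)*12 = -20/62*12 = -20*1/62*12 = -10/31*12 = -120/31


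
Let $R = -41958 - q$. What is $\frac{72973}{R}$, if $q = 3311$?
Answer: $- \frac{72973}{45269} \approx -1.612$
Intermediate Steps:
$R = -45269$ ($R = -41958 - 3311 = -45269$)
$\frac{72973}{R} = \frac{72973}{-45269} = 72973 \left(- \frac{1}{45269}\right) = - \frac{72973}{45269}$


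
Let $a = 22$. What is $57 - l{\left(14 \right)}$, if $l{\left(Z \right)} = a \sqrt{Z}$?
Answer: $57 - 22 \sqrt{14} \approx -25.316$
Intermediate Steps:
$l{\left(Z \right)} = 22 \sqrt{Z}$
$57 - l{\left(14 \right)} = 57 - 22 \sqrt{14}$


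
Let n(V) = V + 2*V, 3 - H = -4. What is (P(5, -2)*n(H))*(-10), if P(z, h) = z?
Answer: -1050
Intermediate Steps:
H = 7 (H = 3 - 1*(-4) = 3 + 4 = 7)
n(V) = 3*V
(P(5, -2)*n(H))*(-10) = (5*(3*7))*(-10) = (5*21)*(-10) = 105*(-10) = -1050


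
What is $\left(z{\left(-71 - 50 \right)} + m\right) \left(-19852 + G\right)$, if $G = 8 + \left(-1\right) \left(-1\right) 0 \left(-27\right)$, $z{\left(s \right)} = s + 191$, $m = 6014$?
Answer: $-120730896$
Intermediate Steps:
$z{\left(s \right)} = 191 + s$
$G = 8$ ($G = 8 + 1 \cdot 0 \left(-27\right) = 8 + 0 \left(-27\right) = 8 + 0 = 8$)
$\left(z{\left(-71 - 50 \right)} + m\right) \left(-19852 + G\right) = \left(\left(191 - 121\right) + 6014\right) \left(-19852 + 8\right) = \left(\left(191 - 121\right) + 6014\right) \left(-19844\right) = \left(70 + 6014\right) \left(-19844\right) = 6084 \left(-19844\right) = -120730896$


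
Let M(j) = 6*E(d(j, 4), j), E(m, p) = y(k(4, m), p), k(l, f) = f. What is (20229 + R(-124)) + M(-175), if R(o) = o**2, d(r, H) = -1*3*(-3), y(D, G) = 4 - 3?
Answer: 35611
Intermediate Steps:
y(D, G) = 1
d(r, H) = 9 (d(r, H) = -3*(-3) = 9)
E(m, p) = 1
M(j) = 6 (M(j) = 6*1 = 6)
(20229 + R(-124)) + M(-175) = (20229 + (-124)**2) + 6 = (20229 + 15376) + 6 = 35605 + 6 = 35611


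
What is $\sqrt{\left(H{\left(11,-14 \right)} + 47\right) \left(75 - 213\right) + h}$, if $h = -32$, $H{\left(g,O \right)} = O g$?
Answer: $\sqrt{14734} \approx 121.38$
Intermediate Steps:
$\sqrt{\left(H{\left(11,-14 \right)} + 47\right) \left(75 - 213\right) + h} = \sqrt{\left(\left(-14\right) 11 + 47\right) \left(75 - 213\right) - 32} = \sqrt{\left(-154 + 47\right) \left(-138\right) - 32} = \sqrt{\left(-107\right) \left(-138\right) - 32} = \sqrt{14766 - 32} = \sqrt{14734}$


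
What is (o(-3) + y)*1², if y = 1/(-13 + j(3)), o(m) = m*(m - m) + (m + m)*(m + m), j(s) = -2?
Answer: 539/15 ≈ 35.933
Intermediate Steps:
o(m) = 4*m² (o(m) = m*0 + (2*m)*(2*m) = 0 + 4*m² = 4*m²)
y = -1/15 (y = 1/(-13 - 2) = 1/(-15) = -1/15 ≈ -0.066667)
(o(-3) + y)*1² = (4*(-3)² - 1/15)*1² = (4*9 - 1/15)*1 = (36 - 1/15)*1 = (539/15)*1 = 539/15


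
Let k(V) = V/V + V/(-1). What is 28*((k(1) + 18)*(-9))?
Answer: -4536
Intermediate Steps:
k(V) = 1 - V (k(V) = 1 + V*(-1) = 1 - V)
28*((k(1) + 18)*(-9)) = 28*(((1 - 1*1) + 18)*(-9)) = 28*(((1 - 1) + 18)*(-9)) = 28*((0 + 18)*(-9)) = 28*(18*(-9)) = 28*(-162) = -4536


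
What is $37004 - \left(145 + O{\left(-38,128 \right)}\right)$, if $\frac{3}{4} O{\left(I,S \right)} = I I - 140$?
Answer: $\frac{105361}{3} \approx 35120.0$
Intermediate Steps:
$O{\left(I,S \right)} = - \frac{560}{3} + \frac{4 I^{2}}{3}$ ($O{\left(I,S \right)} = \frac{4 \left(I I - 140\right)}{3} = \frac{4 \left(I^{2} - 140\right)}{3} = \frac{4 \left(-140 + I^{2}\right)}{3} = - \frac{560}{3} + \frac{4 I^{2}}{3}$)
$37004 - \left(145 + O{\left(-38,128 \right)}\right) = 37004 - \left(145 - \left(\frac{560}{3} - \frac{4 \left(-38\right)^{2}}{3}\right)\right) = 37004 - \left(145 + \left(- \frac{560}{3} + \frac{4}{3} \cdot 1444\right)\right) = 37004 - \left(145 + \left(- \frac{560}{3} + \frac{5776}{3}\right)\right) = 37004 - \left(145 + \frac{5216}{3}\right) = 37004 - \frac{5651}{3} = \frac{105361}{3}$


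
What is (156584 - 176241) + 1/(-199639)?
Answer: -3924303824/199639 ≈ -19657.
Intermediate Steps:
(156584 - 176241) + 1/(-199639) = -19657 - 1/199639 = -3924303824/199639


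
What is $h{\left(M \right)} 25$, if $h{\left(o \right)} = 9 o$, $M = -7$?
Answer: $-1575$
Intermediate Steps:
$h{\left(M \right)} 25 = 9 \left(-7\right) 25 = \left(-63\right) 25 = -1575$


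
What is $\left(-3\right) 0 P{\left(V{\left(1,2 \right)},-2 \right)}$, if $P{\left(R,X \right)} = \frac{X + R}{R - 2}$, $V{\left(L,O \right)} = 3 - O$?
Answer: $0$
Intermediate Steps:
$P{\left(R,X \right)} = \frac{R + X}{-2 + R}$
$\left(-3\right) 0 P{\left(V{\left(1,2 \right)},-2 \right)} = \left(-3\right) 0 \frac{\left(3 - 2\right) - 2}{-2 + \left(3 - 2\right)} = 0 \frac{\left(3 - 2\right) - 2}{-2 + \left(3 - 2\right)} = 0 \frac{1 - 2}{-2 + 1} = 0 \frac{1}{-1} \left(-1\right) = 0 \left(\left(-1\right) \left(-1\right)\right) = 0 \cdot 1 = 0$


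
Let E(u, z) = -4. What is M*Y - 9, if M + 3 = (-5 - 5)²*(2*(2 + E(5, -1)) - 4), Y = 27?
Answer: -21690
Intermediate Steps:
M = -803 (M = -3 + (-5 - 5)²*(2*(2 - 4) - 4) = -3 + (-10)²*(2*(-2) - 4) = -3 + 100*(-4 - 4) = -3 + 100*(-8) = -3 - 800 = -803)
M*Y - 9 = -803*27 - 9 = -21681 - 9 = -21690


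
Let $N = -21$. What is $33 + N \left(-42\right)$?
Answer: $915$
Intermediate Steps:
$33 + N \left(-42\right) = 33 - -882 = 33 + 882 = 915$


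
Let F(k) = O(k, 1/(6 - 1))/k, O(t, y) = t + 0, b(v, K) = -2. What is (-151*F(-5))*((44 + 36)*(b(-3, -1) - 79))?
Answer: 978480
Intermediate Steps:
O(t, y) = t
F(k) = 1 (F(k) = k/k = 1)
(-151*F(-5))*((44 + 36)*(b(-3, -1) - 79)) = (-151*1)*((44 + 36)*(-2 - 79)) = -12080*(-81) = -151*(-6480) = 978480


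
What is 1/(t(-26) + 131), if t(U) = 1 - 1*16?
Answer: 1/116 ≈ 0.0086207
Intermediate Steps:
t(U) = -15 (t(U) = 1 - 16 = -15)
1/(t(-26) + 131) = 1/(-15 + 131) = 1/116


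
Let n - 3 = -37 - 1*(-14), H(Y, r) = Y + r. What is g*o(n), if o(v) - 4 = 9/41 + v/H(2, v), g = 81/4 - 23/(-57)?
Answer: 9262603/84132 ≈ 110.10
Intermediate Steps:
g = 4709/228 (g = 81*(1/4) - 23*(-1/57) = 81/4 + 23/57 = 4709/228 ≈ 20.654)
n = -20 (n = 3 + (-37 - 1*(-14)) = 3 + (-37 + 14) = 3 - 23 = -20)
o(v) = 173/41 + v/(2 + v) (o(v) = 4 + (9/41 + v/(2 + v)) = 173/41 + v/(2 + v))
g*o(n) = 4709*(2*(173 + 107*(-20))/(41*(2 - 20)))/228 = 4709*((2/41)*(173 - 2140)/(-18))/228 = 4709*((2/41)*(-1/18)*(-1967))/228 = (4709/228)*(1967/369) = 9262603/84132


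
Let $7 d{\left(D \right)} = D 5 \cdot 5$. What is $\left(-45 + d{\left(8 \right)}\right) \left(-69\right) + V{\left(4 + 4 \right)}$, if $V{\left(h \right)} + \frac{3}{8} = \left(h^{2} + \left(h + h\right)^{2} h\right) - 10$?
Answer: $\frac{181171}{56} \approx 3235.2$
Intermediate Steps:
$d{\left(D \right)} = \frac{25 D}{7}$ ($d{\left(D \right)} = \frac{D 5 \cdot 5}{7} = \frac{5 D 5}{7} = \frac{25 D}{7}$)
$V{\left(h \right)} = - \frac{83}{8} + h^{2} + 4 h^{3}$ ($V{\left(h \right)} = - \frac{3}{8} - \left(10 - h^{2} - \left(h + h\right)^{2} h\right) = - \frac{3}{8} - \left(10 - h^{2} - \left(2 h\right)^{2} h\right) = - \frac{3}{8} - \left(10 - h^{2} - 4 h^{2} h\right) = - \frac{3}{8} - \left(10 - h^{2} - 4 h^{3}\right) = - \frac{3}{8} + \left(-10 + h^{2} + 4 h^{3}\right) = - \frac{83}{8} + h^{2} + 4 h^{3}$)
$\left(-45 + d{\left(8 \right)}\right) \left(-69\right) + V{\left(4 + 4 \right)} = \left(-45 + \frac{25}{7} \cdot 8\right) \left(-69\right) + \left(- \frac{83}{8} + \left(4 + 4\right)^{2} + 4 \left(4 + 4\right)^{3}\right) = \left(-45 + \frac{200}{7}\right) \left(-69\right) + \left(- \frac{83}{8} + 8^{2} + 4 \cdot 8^{3}\right) = \left(- \frac{115}{7}\right) \left(-69\right) + \left(- \frac{83}{8} + 64 + 4 \cdot 512\right) = \frac{7935}{7} + \left(- \frac{83}{8} + 64 + 2048\right) = \frac{7935}{7} + \frac{16813}{8} = \frac{181171}{56}$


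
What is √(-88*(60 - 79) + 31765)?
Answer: √33437 ≈ 182.86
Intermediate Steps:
√(-88*(60 - 79) + 31765) = √(-88*(-19) + 31765) = √(1672 + 31765) = √33437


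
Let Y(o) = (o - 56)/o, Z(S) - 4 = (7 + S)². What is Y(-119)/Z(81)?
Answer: 25/131716 ≈ 0.00018980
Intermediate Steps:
Z(S) = 4 + (7 + S)²
Y(o) = (-56 + o)/o
Y(-119)/Z(81) = ((-56 - 119)/(-119))/(4 + (7 + 81)²) = (-1/119*(-175))/(4 + 88²) = 25/(17*(4 + 7744)) = (25/17)/7748 = (25/17)*(1/7748) = 25/131716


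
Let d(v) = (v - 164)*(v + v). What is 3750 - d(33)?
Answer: 12396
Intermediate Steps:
d(v) = 2*v*(-164 + v) (d(v) = (-164 + v)*(2*v) = 2*v*(-164 + v))
3750 - d(33) = 3750 - 2*33*(-164 + 33) = 3750 - 2*33*(-131) = 3750 - 1*(-8646) = 3750 + 8646 = 12396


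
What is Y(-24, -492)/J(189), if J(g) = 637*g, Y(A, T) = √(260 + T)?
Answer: 2*I*√58/120393 ≈ 0.00012652*I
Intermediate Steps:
Y(-24, -492)/J(189) = √(260 - 492)/((637*189)) = √(-232)/120393 = (2*I*√58)*(1/120393) = 2*I*√58/120393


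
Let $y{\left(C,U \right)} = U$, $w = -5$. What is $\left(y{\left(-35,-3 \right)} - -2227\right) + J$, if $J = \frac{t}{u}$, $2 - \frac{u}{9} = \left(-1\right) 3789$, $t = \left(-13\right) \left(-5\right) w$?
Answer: $\frac{75880331}{34119} \approx 2224.0$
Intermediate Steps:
$t = -325$ ($t = \left(-13\right) \left(-5\right) \left(-5\right) = 65 \left(-5\right) = -325$)
$u = 34119$ ($u = 18 - 9 \left(\left(-1\right) 3789\right) = 18 - -34101 = 18 + 34101 = 34119$)
$J = - \frac{325}{34119} \approx -0.0095255$
$\left(y{\left(-35,-3 \right)} - -2227\right) + J = \left(-3 - -2227\right) - \frac{325}{34119} = \left(-3 + 2227\right) - \frac{325}{34119} = 2224 - \frac{325}{34119} = \frac{75880331}{34119}$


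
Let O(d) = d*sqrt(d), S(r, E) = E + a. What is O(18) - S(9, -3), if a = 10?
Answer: -7 + 54*sqrt(2) ≈ 69.368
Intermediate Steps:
S(r, E) = 10 + E (S(r, E) = E + 10 = 10 + E)
O(d) = d**(3/2)
O(18) - S(9, -3) = 18**(3/2) - (10 - 3) = 54*sqrt(2) - 1*7 = 54*sqrt(2) - 7 = -7 + 54*sqrt(2)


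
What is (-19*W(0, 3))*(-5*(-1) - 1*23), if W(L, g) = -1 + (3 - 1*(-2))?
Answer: 1368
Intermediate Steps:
W(L, g) = 4 (W(L, g) = -1 + (3 + 2) = -1 + 5 = 4)
(-19*W(0, 3))*(-5*(-1) - 1*23) = (-19*4)*(-5*(-1) - 1*23) = -76*(5 - 23) = -76*(-18) = 1368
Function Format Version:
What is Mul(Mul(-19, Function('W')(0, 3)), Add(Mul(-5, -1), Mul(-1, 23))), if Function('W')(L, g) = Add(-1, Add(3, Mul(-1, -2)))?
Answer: 1368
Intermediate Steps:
Function('W')(L, g) = 4 (Function('W')(L, g) = Add(-1, Add(3, 2)) = Add(-1, 5) = 4)
Mul(Mul(-19, Function('W')(0, 3)), Add(Mul(-5, -1), Mul(-1, 23))) = Mul(Mul(-19, 4), Add(Mul(-5, -1), Mul(-1, 23))) = Mul(-76, Add(5, -23)) = Mul(-76, -18) = 1368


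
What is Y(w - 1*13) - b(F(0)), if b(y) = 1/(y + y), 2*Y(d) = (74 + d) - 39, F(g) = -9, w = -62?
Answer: -359/18 ≈ -19.944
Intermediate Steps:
Y(d) = 35/2 + d/2 (Y(d) = ((74 + d) - 39)/2 = (35 + d)/2 = 35/2 + d/2)
b(y) = 1/(2*y)
Y(w - 1*13) - b(F(0)) = (35/2 + (-62 - 1*13)/2) - 1/(2*(-9)) = (35/2 + (-62 - 13)/2) - (-1)/(2*9) = (35/2 + (½)*(-75)) - 1*(-1/18) = (35/2 - 75/2) + 1/18 = -20 + 1/18 = -359/18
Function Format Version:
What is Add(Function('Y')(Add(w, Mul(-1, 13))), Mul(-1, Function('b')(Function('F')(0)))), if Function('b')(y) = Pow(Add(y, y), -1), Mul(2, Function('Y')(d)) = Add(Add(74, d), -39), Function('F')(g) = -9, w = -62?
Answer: Rational(-359, 18) ≈ -19.944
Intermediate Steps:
Function('Y')(d) = Add(Rational(35, 2), Mul(Rational(1, 2), d)) (Function('Y')(d) = Mul(Rational(1, 2), Add(Add(74, d), -39)) = Mul(Rational(1, 2), Add(35, d)) = Add(Rational(35, 2), Mul(Rational(1, 2), d)))
Function('b')(y) = Mul(Rational(1, 2), Pow(y, -1)) (Function('b')(y) = Pow(Mul(2, y), -1) = Mul(Rational(1, 2), Pow(y, -1)))
Add(Function('Y')(Add(w, Mul(-1, 13))), Mul(-1, Function('b')(Function('F')(0)))) = Add(Add(Rational(35, 2), Mul(Rational(1, 2), Add(-62, Mul(-1, 13)))), Mul(-1, Mul(Rational(1, 2), Pow(-9, -1)))) = Add(Add(Rational(35, 2), Mul(Rational(1, 2), Add(-62, -13))), Mul(-1, Mul(Rational(1, 2), Rational(-1, 9)))) = Add(Add(Rational(35, 2), Mul(Rational(1, 2), -75)), Mul(-1, Rational(-1, 18))) = Add(Add(Rational(35, 2), Rational(-75, 2)), Rational(1, 18)) = Add(-20, Rational(1, 18)) = Rational(-359, 18)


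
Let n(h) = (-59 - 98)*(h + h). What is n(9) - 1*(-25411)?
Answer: 22585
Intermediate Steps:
n(h) = -314*h
n(9) - 1*(-25411) = -314*9 - 1*(-25411) = -2826 + 25411 = 22585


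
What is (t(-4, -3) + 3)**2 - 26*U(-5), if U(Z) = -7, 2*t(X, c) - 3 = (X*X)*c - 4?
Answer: 2577/4 ≈ 644.25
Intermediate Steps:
t(X, c) = -1/2 + c*X**2/2 (t(X, c) = 3/2 + ((X*X)*c - 4)/2 = 3/2 + (X**2*c - 4)/2 = 3/2 + (c*X**2 - 4)/2 = 3/2 + (-4 + c*X**2)/2 = 3/2 + (-2 + c*X**2/2) = -1/2 + c*X**2/2)
(t(-4, -3) + 3)**2 - 26*U(-5) = ((-1/2 + (1/2)*(-3)*(-4)**2) + 3)**2 - 26*(-7) = ((-1/2 + (1/2)*(-3)*16) + 3)**2 + 182 = ((-1/2 - 24) + 3)**2 + 182 = (-49/2 + 3)**2 + 182 = (-43/2)**2 + 182 = 1849/4 + 182 = 2577/4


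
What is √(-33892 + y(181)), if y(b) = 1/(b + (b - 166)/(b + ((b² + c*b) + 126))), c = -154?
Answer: I*√29955186368806746/940129 ≈ 184.1*I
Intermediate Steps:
y(b) = 1/(b + (-166 + b)/(126 + b² - 153*b)) (y(b) = 1/(b + (b - 166)/(b + ((b² - 154*b) + 126))) = 1/(b + (-166 + b)/(b + (126 + b² - 154*b))) = 1/(b + (-166 + b)/(126 + b² - 153*b)))
√(-33892 + y(181)) = √(-33892 + (126 + 181² - 153*181)/(-166 + 181³ - 153*181² + 127*181)) = √(-33892 + (126 + 32761 - 27693)/(-166 + 5929741 - 153*32761 + 22987)) = √(-33892 + 5194/(-166 + 5929741 - 5012433 + 22987)) = √(-33892 + 5194/940129) = √(-31862846874/940129) = I*√29955186368806746/940129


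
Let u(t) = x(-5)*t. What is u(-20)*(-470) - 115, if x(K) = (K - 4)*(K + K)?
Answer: 845885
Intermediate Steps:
x(K) = 2*K*(-4 + K) (x(K) = (-4 + K)*(2*K) = 2*K*(-4 + K))
u(t) = 90*t (u(t) = (2*(-5)*(-4 - 5))*t = (2*(-5)*(-9))*t = 90*t)
u(-20)*(-470) - 115 = (90*(-20))*(-470) - 115 = -1800*(-470) - 115 = 846000 - 115 = 845885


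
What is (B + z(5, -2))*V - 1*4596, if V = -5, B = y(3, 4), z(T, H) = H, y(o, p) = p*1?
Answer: -4606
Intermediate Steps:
y(o, p) = p
B = 4
(B + z(5, -2))*V - 1*4596 = (4 - 2)*(-5) - 1*4596 = 2*(-5) - 4596 = -10 - 4596 = -4606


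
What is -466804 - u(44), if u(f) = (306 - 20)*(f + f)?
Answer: -491972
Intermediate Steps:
u(f) = 572*f (u(f) = 286*(2*f) = 572*f)
-466804 - u(44) = -466804 - 572*44 = -466804 - 1*25168 = -466804 - 25168 = -491972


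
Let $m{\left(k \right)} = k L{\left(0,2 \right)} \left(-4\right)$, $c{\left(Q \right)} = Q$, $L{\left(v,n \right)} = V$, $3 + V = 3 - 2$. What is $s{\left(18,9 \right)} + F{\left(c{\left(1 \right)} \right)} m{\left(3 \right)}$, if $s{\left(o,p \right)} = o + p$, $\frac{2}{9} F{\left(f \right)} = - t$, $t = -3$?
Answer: $351$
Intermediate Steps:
$V = -2$ ($V = -3 + \left(3 - 2\right) = -3 + 1 = -2$)
$L{\left(v,n \right)} = -2$
$m{\left(k \right)} = 8 k$ ($m{\left(k \right)} = k \left(-2\right) \left(-4\right) = - 2 k \left(-4\right) = 8 k$)
$F{\left(f \right)} = \frac{27}{2}$ ($F{\left(f \right)} = \frac{9 \left(\left(-1\right) \left(-3\right)\right)}{2} = \frac{9}{2} \cdot 3 = \frac{27}{2}$)
$s{\left(18,9 \right)} + F{\left(c{\left(1 \right)} \right)} m{\left(3 \right)} = \left(18 + 9\right) + \frac{27 \cdot 8 \cdot 3}{2} = 27 + \frac{27}{2} \cdot 24 = 27 + 324 = 351$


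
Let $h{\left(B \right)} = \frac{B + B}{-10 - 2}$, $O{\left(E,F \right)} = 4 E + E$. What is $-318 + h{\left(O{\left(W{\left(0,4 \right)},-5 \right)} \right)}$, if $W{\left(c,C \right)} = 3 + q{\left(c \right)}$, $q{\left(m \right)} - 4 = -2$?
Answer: $- \frac{1933}{6} \approx -322.17$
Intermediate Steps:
$q{\left(m \right)} = 2$ ($q{\left(m \right)} = 4 - 2 = 2$)
$W{\left(c,C \right)} = 5$ ($W{\left(c,C \right)} = 3 + 2 = 5$)
$O{\left(E,F \right)} = 5 E$
$h{\left(B \right)} = - \frac{B}{6}$ ($h{\left(B \right)} = \frac{2 B}{-12} = 2 B \left(- \frac{1}{12}\right) = - \frac{B}{6}$)
$-318 + h{\left(O{\left(W{\left(0,4 \right)},-5 \right)} \right)} = -318 - \frac{5 \cdot 5}{6} = -318 - \frac{25}{6} = - \frac{1933}{6}$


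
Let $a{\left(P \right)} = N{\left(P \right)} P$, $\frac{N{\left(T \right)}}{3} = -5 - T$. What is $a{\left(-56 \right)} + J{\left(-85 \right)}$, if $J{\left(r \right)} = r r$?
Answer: $-1343$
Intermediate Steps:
$N{\left(T \right)} = -15 - 3 T$ ($N{\left(T \right)} = 3 \left(-5 - T\right) = -15 - 3 T$)
$J{\left(r \right)} = r^{2}$
$a{\left(P \right)} = P \left(-15 - 3 P\right)$ ($a{\left(P \right)} = \left(-15 - 3 P\right) P = P \left(-15 - 3 P\right)$)
$a{\left(-56 \right)} + J{\left(-85 \right)} = \left(-3\right) \left(-56\right) \left(5 - 56\right) + \left(-85\right)^{2} = \left(-3\right) \left(-56\right) \left(-51\right) + 7225 = -8568 + 7225 = -1343$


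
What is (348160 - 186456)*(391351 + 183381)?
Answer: 92936463328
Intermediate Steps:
(348160 - 186456)*(391351 + 183381) = 161704*574732 = 92936463328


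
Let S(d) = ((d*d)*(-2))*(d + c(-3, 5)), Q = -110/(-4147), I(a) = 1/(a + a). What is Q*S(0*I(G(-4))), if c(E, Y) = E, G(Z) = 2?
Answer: 0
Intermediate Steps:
I(a) = 1/(2*a)
Q = 10/377 (Q = -110*(-1/4147) = 10/377 ≈ 0.026525)
S(d) = -2*d**2*(-3 + d) (S(d) = ((d*d)*(-2))*(d - 3) = (d**2*(-2))*(-3 + d) = (-2*d**2)*(-3 + d) = -2*d**2*(-3 + d))
Q*S(0*I(G(-4))) = 10*(2*(0*((1/2)/2))**2*(3 - 0*(1/2)/2))/377 = 10*(2*(0*((1/2)*(1/2)))**2*(3 - 0*(1/2)*(1/2)))/377 = 10*(2*(0*(1/4))**2*(3 - 0/4))/377 = 10*(2*0**2*(3 - 1*0))/377 = 10*(2*0*(3 + 0))/377 = 10*(2*0*3)/377 = (10/377)*0 = 0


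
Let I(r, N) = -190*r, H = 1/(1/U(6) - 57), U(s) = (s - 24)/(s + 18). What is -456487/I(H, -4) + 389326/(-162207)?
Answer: -863877640493/6163866 ≈ -1.4015e+5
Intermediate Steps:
U(s) = (-24 + s)/(18 + s)
H = -3/175 (H = 1/(1/((-24 + 6)/(18 + 6)) - 57) = 1/(1/(-18/24) - 57) = 1/(1/((1/24)*(-18)) - 57) = 1/(1/(-¾) - 57) = 1/(-4/3 - 57) = 1/(-175/3) = -3/175 ≈ -0.017143)
-456487/I(H, -4) + 389326/(-162207) = -456487/((-190*(-3/175))) + 389326/(-162207) = -456487/114/35 + 389326*(-1/162207) = -456487*35/114 - 389326/162207 = -15977045/114 - 389326/162207 = -863877640493/6163866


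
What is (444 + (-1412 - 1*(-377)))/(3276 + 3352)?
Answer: -591/6628 ≈ -0.089167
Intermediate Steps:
(444 + (-1412 - 1*(-377)))/(3276 + 3352) = (444 + (-1412 + 377))/6628 = (444 - 1035)*(1/6628) = -591*1/6628 = -591/6628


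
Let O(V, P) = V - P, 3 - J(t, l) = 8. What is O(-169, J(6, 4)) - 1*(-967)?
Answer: 803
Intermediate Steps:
J(t, l) = -5 (J(t, l) = 3 - 1*8 = 3 - 8 = -5)
O(-169, J(6, 4)) - 1*(-967) = (-169 - 1*(-5)) - 1*(-967) = (-169 + 5) + 967 = -164 + 967 = 803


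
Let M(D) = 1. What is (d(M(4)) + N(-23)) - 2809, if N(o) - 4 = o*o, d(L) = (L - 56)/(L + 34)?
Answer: -15943/7 ≈ -2277.6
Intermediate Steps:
d(L) = (-56 + L)/(34 + L)
N(o) = 4 + o² (N(o) = 4 + o*o = 4 + o²)
(d(M(4)) + N(-23)) - 2809 = ((-56 + 1)/(34 + 1) + (4 + (-23)²)) - 2809 = (-55/35 + (4 + 529)) - 2809 = ((1/35)*(-55) + 533) - 2809 = (-11/7 + 533) - 2809 = 3720/7 - 2809 = -15943/7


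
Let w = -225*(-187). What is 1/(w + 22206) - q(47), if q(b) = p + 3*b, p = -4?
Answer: -8806496/64281 ≈ -137.00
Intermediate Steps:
w = 42075
q(b) = -4 + 3*b
1/(w + 22206) - q(47) = 1/(42075 + 22206) - (-4 + 3*47) = 1/64281 - (-4 + 141) = 1/64281 - 1*137 = 1/64281 - 137 = -8806496/64281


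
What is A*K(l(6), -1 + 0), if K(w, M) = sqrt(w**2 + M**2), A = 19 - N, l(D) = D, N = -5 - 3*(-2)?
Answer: 18*sqrt(37) ≈ 109.49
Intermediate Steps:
N = 1 (N = -5 + 6 = 1)
A = 18 (A = 19 - 1*1 = 19 - 1 = 18)
K(w, M) = sqrt(M**2 + w**2)
A*K(l(6), -1 + 0) = 18*sqrt((-1 + 0)**2 + 6**2) = 18*sqrt((-1)**2 + 36) = 18*sqrt(1 + 36) = 18*sqrt(37)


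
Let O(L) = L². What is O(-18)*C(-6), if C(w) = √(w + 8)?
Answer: 324*√2 ≈ 458.21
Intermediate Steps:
C(w) = √(8 + w)
O(-18)*C(-6) = (-18)²*√(8 - 6) = 324*√2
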